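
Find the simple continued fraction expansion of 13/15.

Run the Euclidean algorithm on 13 and 15; the successive quotients are the partial quotients a_0, a_1, ... (each step inverts the fractional part left over by the previous one):
  13 = 0*15 + 13, so a_0 = 0.
  15 = 1*13 + 2, so a_1 = 1.
  13 = 6*2 + 1, so a_2 = 6.
  2 = 2*1 + 0, so a_3 = 2.
The remainder reaches 0 after 4 divisions, so the expansion has 4 partial quotients, read off in order.

[0; 1, 6, 2]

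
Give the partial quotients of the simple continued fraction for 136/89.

Run the Euclidean algorithm on 136 and 89; the successive quotients are the partial quotients a_0, a_1, ... (each step inverts the fractional part left over by the previous one):
  136 = 1*89 + 47, so a_0 = 1.
  89 = 1*47 + 42, so a_1 = 1.
  47 = 1*42 + 5, so a_2 = 1.
  42 = 8*5 + 2, so a_3 = 8.
  5 = 2*2 + 1, so a_4 = 2.
  2 = 2*1 + 0, so a_5 = 2.
The remainder reaches 0 after 6 divisions, so the expansion has 6 partial quotients, read off in order.

[1; 1, 1, 8, 2, 2]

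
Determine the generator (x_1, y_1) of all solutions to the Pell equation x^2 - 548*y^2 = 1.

(x, y) = (6083073, 259856)

First expand sqrt(548) as a continued fraction. With x_i = (sqrt(548) + m_i)/d_i and (m_0, d_0) = (0, 1): a_0 = floor(sqrt(548)) = 23, since 23^2 = 529 <= 548 < 576 = 24^2.
Iterate m_{i+1} = d_i*a_i - m_i, d_{i+1} = (548 - m_{i+1}^2)/d_i, a_{i+1} = floor((a_0 + m_{i+1})/d_{i+1}):
  m_1 = 1*23 - 0 = 23, d_1 = (548 - 23^2)/1 = 19/1 = 19, a_1 = floor((23 + 23)/19) = 2.
  m_2 = 19*2 - 23 = 15, d_2 = (548 - 15^2)/19 = 323/19 = 17, a_2 = floor((23 + 15)/17) = 2.
  m_3 = 17*2 - 15 = 19, d_3 = (548 - 19^2)/17 = 187/17 = 11, a_3 = floor((23 + 19)/11) = 3.
  m_4 = 11*3 - 19 = 14, d_4 = (548 - 14^2)/11 = 352/11 = 32, a_4 = floor((23 + 14)/32) = 1.
  m_5 = 32*1 - 14 = 18, d_5 = (548 - 18^2)/32 = 224/32 = 7, a_5 = floor((23 + 18)/7) = 5.
  m_6 = 7*5 - 18 = 17, d_6 = (548 - 17^2)/7 = 259/7 = 37, a_6 = floor((23 + 17)/37) = 1.
  m_7 = 37*1 - 17 = 20, d_7 = (548 - 20^2)/37 = 148/37 = 4, a_7 = floor((23 + 20)/4) = 10.
  m_8 = 4*10 - 20 = 20, d_8 = (548 - 20^2)/4 = 148/4 = 37, a_8 = floor((23 + 20)/37) = 1.
  m_9 = 37*1 - 20 = 17, d_9 = (548 - 17^2)/37 = 259/37 = 7, a_9 = floor((23 + 17)/7) = 5.
  m_10 = 7*5 - 17 = 18, d_10 = (548 - 18^2)/7 = 224/7 = 32, a_10 = floor((23 + 18)/32) = 1.
  m_11 = 32*1 - 18 = 14, d_11 = (548 - 14^2)/32 = 352/32 = 11, a_11 = floor((23 + 14)/11) = 3.
  m_12 = 11*3 - 14 = 19, d_12 = (548 - 19^2)/11 = 187/11 = 17, a_12 = floor((23 + 19)/17) = 2.
  m_13 = 17*2 - 19 = 15, d_13 = (548 - 15^2)/17 = 323/17 = 19, a_13 = floor((23 + 15)/19) = 2.
  m_14 = 19*2 - 15 = 23, d_14 = (548 - 23^2)/19 = 19/19 = 1, a_14 = floor((23 + 23)/1) = 46.
  m_15 = 1*46 - 23 = 23, d_15 = (548 - 23^2)/1 = 19/1 = 19: (m_15, d_15) = (m_1, d_1) = (23, 19), so from here the quotients repeat a_1, ..., a_14; the period length is 14.
So sqrt(548) = [23; (2, 2, 3, 1, 5, 1, 10, 1, 5, 1, 3, 2, 2, 46)] with period length k = 14.
k is even, so the fundamental solution of x^2 - 548y^2 = 1 is (p_{k-1}, q_{k-1}) = (p_13, q_13); compute convergents through index 13.
Convergents (p_i = a_i*p_{i-1} + p_{i-2}, q_i = a_i*q_{i-1} + q_{i-2} with p_{-2}=0, p_{-1}=1, q_{-2}=1, q_{-1}=0):
  i=0: a_0=23, p_0 = 23*1 + 0 = 23, q_0 = 23*0 + 1 = 1.
  i=1: a_1=2, p_1 = 2*23 + 1 = 47, q_1 = 2*1 + 0 = 2.
  i=2: a_2=2, p_2 = 2*47 + 23 = 117, q_2 = 2*2 + 1 = 5.
  i=3: a_3=3, p_3 = 3*117 + 47 = 398, q_3 = 3*5 + 2 = 17.
  i=4: a_4=1, p_4 = 1*398 + 117 = 515, q_4 = 1*17 + 5 = 22.
  i=5: a_5=5, p_5 = 5*515 + 398 = 2973, q_5 = 5*22 + 17 = 127.
  i=6: a_6=1, p_6 = 1*2973 + 515 = 3488, q_6 = 1*127 + 22 = 149.
  i=7: a_7=10, p_7 = 10*3488 + 2973 = 37853, q_7 = 10*149 + 127 = 1617.
  i=8: a_8=1, p_8 = 1*37853 + 3488 = 41341, q_8 = 1*1617 + 149 = 1766.
  i=9: a_9=5, p_9 = 5*41341 + 37853 = 244558, q_9 = 5*1766 + 1617 = 10447.
  i=10: a_10=1, p_10 = 1*244558 + 41341 = 285899, q_10 = 1*10447 + 1766 = 12213.
  i=11: a_11=3, p_11 = 3*285899 + 244558 = 1102255, q_11 = 3*12213 + 10447 = 47086.
  i=12: a_12=2, p_12 = 2*1102255 + 285899 = 2490409, q_12 = 2*47086 + 12213 = 106385.
  i=13: a_13=2, p_13 = 2*2490409 + 1102255 = 6083073, q_13 = 2*106385 + 47086 = 259856.
Check: 6083073^2 - 548*259856^2 = 37003777123329 - 37003777123328 = 1, so (x, y) = (6083073, 259856) solves the equation, and by the theorem it is the least positive solution.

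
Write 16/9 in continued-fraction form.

[1; 1, 3, 2]

Run the Euclidean algorithm on 16 and 9; the successive quotients are the partial quotients a_0, a_1, ... (each step inverts the fractional part left over by the previous one):
  16 = 1*9 + 7, so a_0 = 1.
  9 = 1*7 + 2, so a_1 = 1.
  7 = 3*2 + 1, so a_2 = 3.
  2 = 2*1 + 0, so a_3 = 2.
The remainder reaches 0 after 4 divisions, so the expansion has 4 partial quotients, read off in order.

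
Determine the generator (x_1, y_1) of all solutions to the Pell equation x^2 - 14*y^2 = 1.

First expand sqrt(14) as a continued fraction. With x_i = (sqrt(14) + m_i)/d_i and (m_0, d_0) = (0, 1): a_0 = floor(sqrt(14)) = 3, since 3^2 = 9 <= 14 < 16 = 4^2.
Iterate m_{i+1} = d_i*a_i - m_i, d_{i+1} = (14 - m_{i+1}^2)/d_i, a_{i+1} = floor((a_0 + m_{i+1})/d_{i+1}):
  m_1 = 1*3 - 0 = 3, d_1 = (14 - 3^2)/1 = 5/1 = 5, a_1 = floor((3 + 3)/5) = 1.
  m_2 = 5*1 - 3 = 2, d_2 = (14 - 2^2)/5 = 10/5 = 2, a_2 = floor((3 + 2)/2) = 2.
  m_3 = 2*2 - 2 = 2, d_3 = (14 - 2^2)/2 = 10/2 = 5, a_3 = floor((3 + 2)/5) = 1.
  m_4 = 5*1 - 2 = 3, d_4 = (14 - 3^2)/5 = 5/5 = 1, a_4 = floor((3 + 3)/1) = 6.
  m_5 = 1*6 - 3 = 3, d_5 = (14 - 3^2)/1 = 5/1 = 5: (m_5, d_5) = (m_1, d_1) = (3, 5), so from here the quotients repeat a_1, ..., a_4; the period length is 4.
So sqrt(14) = [3; (1, 2, 1, 6)] with period length k = 4.
k is even, so the fundamental solution of x^2 - 14y^2 = 1 is (p_{k-1}, q_{k-1}) = (p_3, q_3); compute convergents through index 3.
Convergents (p_i = a_i*p_{i-1} + p_{i-2}, q_i = a_i*q_{i-1} + q_{i-2} with p_{-2}=0, p_{-1}=1, q_{-2}=1, q_{-1}=0):
  i=0: a_0=3, p_0 = 3*1 + 0 = 3, q_0 = 3*0 + 1 = 1.
  i=1: a_1=1, p_1 = 1*3 + 1 = 4, q_1 = 1*1 + 0 = 1.
  i=2: a_2=2, p_2 = 2*4 + 3 = 11, q_2 = 2*1 + 1 = 3.
  i=3: a_3=1, p_3 = 1*11 + 4 = 15, q_3 = 1*3 + 1 = 4.
Check: 15^2 - 14*4^2 = 225 - 224 = 1, so (x, y) = (15, 4) solves the equation, and by the theorem it is the least positive solution.

(x, y) = (15, 4)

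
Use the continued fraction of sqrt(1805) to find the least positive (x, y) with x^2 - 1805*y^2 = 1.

(x, y) = (2889, 68)

First expand sqrt(1805) as a continued fraction. With x_i = (sqrt(1805) + m_i)/d_i and (m_0, d_0) = (0, 1): a_0 = floor(sqrt(1805)) = 42, since 42^2 = 1764 <= 1805 < 1849 = 43^2.
Iterate m_{i+1} = d_i*a_i - m_i, d_{i+1} = (1805 - m_{i+1}^2)/d_i, a_{i+1} = floor((a_0 + m_{i+1})/d_{i+1}):
  m_1 = 1*42 - 0 = 42, d_1 = (1805 - 42^2)/1 = 41/1 = 41, a_1 = floor((42 + 42)/41) = 2.
  m_2 = 41*2 - 42 = 40, d_2 = (1805 - 40^2)/41 = 205/41 = 5, a_2 = floor((42 + 40)/5) = 16.
  m_3 = 5*16 - 40 = 40, d_3 = (1805 - 40^2)/5 = 205/5 = 41, a_3 = floor((42 + 40)/41) = 2.
  m_4 = 41*2 - 40 = 42, d_4 = (1805 - 42^2)/41 = 41/41 = 1, a_4 = floor((42 + 42)/1) = 84.
  m_5 = 1*84 - 42 = 42, d_5 = (1805 - 42^2)/1 = 41/1 = 41: (m_5, d_5) = (m_1, d_1) = (42, 41), so from here the quotients repeat a_1, ..., a_4; the period length is 4.
So sqrt(1805) = [42; (2, 16, 2, 84)] with period length k = 4.
k is even, so the fundamental solution of x^2 - 1805y^2 = 1 is (p_{k-1}, q_{k-1}) = (p_3, q_3); compute convergents through index 3.
Convergents (p_i = a_i*p_{i-1} + p_{i-2}, q_i = a_i*q_{i-1} + q_{i-2} with p_{-2}=0, p_{-1}=1, q_{-2}=1, q_{-1}=0):
  i=0: a_0=42, p_0 = 42*1 + 0 = 42, q_0 = 42*0 + 1 = 1.
  i=1: a_1=2, p_1 = 2*42 + 1 = 85, q_1 = 2*1 + 0 = 2.
  i=2: a_2=16, p_2 = 16*85 + 42 = 1402, q_2 = 16*2 + 1 = 33.
  i=3: a_3=2, p_3 = 2*1402 + 85 = 2889, q_3 = 2*33 + 2 = 68.
Check: 2889^2 - 1805*68^2 = 8346321 - 8346320 = 1, so (x, y) = (2889, 68) solves the equation, and by the theorem it is the least positive solution.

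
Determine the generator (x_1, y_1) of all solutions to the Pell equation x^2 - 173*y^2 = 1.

First expand sqrt(173) as a continued fraction. With x_i = (sqrt(173) + m_i)/d_i and (m_0, d_0) = (0, 1): a_0 = floor(sqrt(173)) = 13, since 13^2 = 169 <= 173 < 196 = 14^2.
Iterate m_{i+1} = d_i*a_i - m_i, d_{i+1} = (173 - m_{i+1}^2)/d_i, a_{i+1} = floor((a_0 + m_{i+1})/d_{i+1}):
  m_1 = 1*13 - 0 = 13, d_1 = (173 - 13^2)/1 = 4/1 = 4, a_1 = floor((13 + 13)/4) = 6.
  m_2 = 4*6 - 13 = 11, d_2 = (173 - 11^2)/4 = 52/4 = 13, a_2 = floor((13 + 11)/13) = 1.
  m_3 = 13*1 - 11 = 2, d_3 = (173 - 2^2)/13 = 169/13 = 13, a_3 = floor((13 + 2)/13) = 1.
  m_4 = 13*1 - 2 = 11, d_4 = (173 - 11^2)/13 = 52/13 = 4, a_4 = floor((13 + 11)/4) = 6.
  m_5 = 4*6 - 11 = 13, d_5 = (173 - 13^2)/4 = 4/4 = 1, a_5 = floor((13 + 13)/1) = 26.
  m_6 = 1*26 - 13 = 13, d_6 = (173 - 13^2)/1 = 4/1 = 4: (m_6, d_6) = (m_1, d_1) = (13, 4), so from here the quotients repeat a_1, ..., a_5; the period length is 5.
So sqrt(173) = [13; (6, 1, 1, 6, 26)] with period length k = 5.
k is odd, so (p_{k-1}, q_{k-1}) only solves x^2 - 173y^2 = -1 and the fundamental solution of x^2 - 173y^2 = 1 is (p_{2k-1}, q_{2k-1}) = (p_9, q_9); compute convergents through index 9, running through the period twice.
Convergents (p_i = a_i*p_{i-1} + p_{i-2}, q_i = a_i*q_{i-1} + q_{i-2} with p_{-2}=0, p_{-1}=1, q_{-2}=1, q_{-1}=0):
  i=0: a_0=13, p_0 = 13*1 + 0 = 13, q_0 = 13*0 + 1 = 1.
  i=1: a_1=6, p_1 = 6*13 + 1 = 79, q_1 = 6*1 + 0 = 6.
  i=2: a_2=1, p_2 = 1*79 + 13 = 92, q_2 = 1*6 + 1 = 7.
  i=3: a_3=1, p_3 = 1*92 + 79 = 171, q_3 = 1*7 + 6 = 13.
  i=4: a_4=6, p_4 = 6*171 + 92 = 1118, q_4 = 6*13 + 7 = 85.
  i=5: a_5=26, p_5 = 26*1118 + 171 = 29239, q_5 = 26*85 + 13 = 2223.
  i=6: a_6=6, p_6 = 6*29239 + 1118 = 176552, q_6 = 6*2223 + 85 = 13423.
  i=7: a_7=1, p_7 = 1*176552 + 29239 = 205791, q_7 = 1*13423 + 2223 = 15646.
  i=8: a_8=1, p_8 = 1*205791 + 176552 = 382343, q_8 = 1*15646 + 13423 = 29069.
  i=9: a_9=6, p_9 = 6*382343 + 205791 = 2499849, q_9 = 6*29069 + 15646 = 190060.
Indeed p_4^2 - 173*q_4^2 = 1249924 - 1249925 = -1, not +1.
Check: 2499849^2 - 173*190060^2 = 6249245022801 - 6249245022800 = 1, so (x, y) = (2499849, 190060) solves the equation, and by the theorem it is the least positive solution.

(x, y) = (2499849, 190060)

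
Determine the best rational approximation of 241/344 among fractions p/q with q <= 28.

7/10

Expand x = 241/344 as a continued fraction with the Euclidean algorithm:
  241 = 0*344 + 241, so a_0 = 0.
  344 = 1*241 + 103, so a_1 = 1.
  241 = 2*103 + 35, so a_2 = 2.
  103 = 2*35 + 33, so a_3 = 2.
  35 = 1*33 + 2, so a_4 = 1.
  33 = 16*2 + 1, so a_5 = 16.
  2 = 2*1 + 0, so a_6 = 2.
so x = [0; 1, 2, 2, 1, 16, 2].
Convergents (p_i = a_i*p_{i-1} + p_{i-2}, q_i = a_i*q_{i-1} + q_{i-2} with p_{-2}=0, p_{-1}=1, q_{-2}=1, q_{-1}=0), until the denominator exceeds 28:
  i=0: a_0=0, p_0 = 0*1 + 0 = 0, q_0 = 0*0 + 1 = 1.
  i=1: a_1=1, p_1 = 1*0 + 1 = 1, q_1 = 1*1 + 0 = 1.
  i=2: a_2=2, p_2 = 2*1 + 0 = 2, q_2 = 2*1 + 1 = 3.
  i=3: a_3=2, p_3 = 2*2 + 1 = 5, q_3 = 2*3 + 1 = 7.
  i=4: a_4=1, p_4 = 1*5 + 2 = 7, q_4 = 1*7 + 3 = 10.
  i=5: a_5=16, p_5 = 16*7 + 5 = 117, q_5 = 16*10 + 7 = 167.
q_5 = 167 > 28, so the last convergent with denominator <= 28 is p_4/q_4 = 7/10.
The closest fraction with denominator <= 28 is either p_4/q_4 or the intermediate fraction (k*p_4 + p_3)/(k*q_4 + q_3) with the largest k >= 1 whose denominator stays <= 28; these approach x as k grows, and every other convergent or intermediate fraction in range is farther away.
Largest k: floor((28 - q_3)/q_4) = floor((28 - 7)/10) = 2.
That gives (2*7 + 5)/(2*10 + 7) = 19/27.
Compare the errors: |x - 7/10| = |241*10 - 7*344|/(344*10) = 2/3440, and |x - 19/27| = |241*27 - 19*344|/(344*27) = 29/9288.
Cross-multiplying, 2*9288 = 18576 < 99760 = 29*3440, so 2/3440 is smaller: the convergent 7/10 is closer to x than 19/27.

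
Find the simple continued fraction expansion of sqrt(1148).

Write x_i = (sqrt(1148) + m_i)/d_i with (m_0, d_0) = (0, 1). a_0 = floor(sqrt(1148)) = 33, since 33^2 = 1089 <= 1148 < 1156 = 34^2.
Iterate m_{i+1} = d_i*a_i - m_i, d_{i+1} = (1148 - m_{i+1}^2)/d_i, a_{i+1} = floor((a_0 + m_{i+1})/d_{i+1}):
  m_1 = 1*33 - 0 = 33, d_1 = (1148 - 33^2)/1 = 59/1 = 59, a_1 = floor((33 + 33)/59) = 1.
  m_2 = 59*1 - 33 = 26, d_2 = (1148 - 26^2)/59 = 472/59 = 8, a_2 = floor((33 + 26)/8) = 7.
  m_3 = 8*7 - 26 = 30, d_3 = (1148 - 30^2)/8 = 248/8 = 31, a_3 = floor((33 + 30)/31) = 2.
  m_4 = 31*2 - 30 = 32, d_4 = (1148 - 32^2)/31 = 124/31 = 4, a_4 = floor((33 + 32)/4) = 16.
  m_5 = 4*16 - 32 = 32, d_5 = (1148 - 32^2)/4 = 124/4 = 31, a_5 = floor((33 + 32)/31) = 2.
  m_6 = 31*2 - 32 = 30, d_6 = (1148 - 30^2)/31 = 248/31 = 8, a_6 = floor((33 + 30)/8) = 7.
  m_7 = 8*7 - 30 = 26, d_7 = (1148 - 26^2)/8 = 472/8 = 59, a_7 = floor((33 + 26)/59) = 1.
  m_8 = 59*1 - 26 = 33, d_8 = (1148 - 33^2)/59 = 59/59 = 1, a_8 = floor((33 + 33)/1) = 66.
  m_9 = 1*66 - 33 = 33, d_9 = (1148 - 33^2)/1 = 59/1 = 59: (m_9, d_9) = (m_1, d_1) = (33, 59), so from here the quotients repeat a_1, ..., a_8; the period length is 8.
Hence the expansion of sqrt(1148) is a_0 = 33 followed by the repeating block 1, 7, 2, 16, 2, 7, 1, 66 (period 8).

[33; (1, 7, 2, 16, 2, 7, 1, 66)]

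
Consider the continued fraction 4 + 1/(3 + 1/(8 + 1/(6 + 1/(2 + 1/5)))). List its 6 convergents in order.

4/1, 13/3, 108/25, 661/153, 1430/331, 7811/1808

Using the convergent recurrence p_i = a_i*p_{i-1} + p_{i-2}, q_i = a_i*q_{i-1} + q_{i-2} with p_{-2}=0, p_{-1}=1, q_{-2}=1, q_{-1}=0:
  i=0: a_0=4, p_0 = 4*1 + 0 = 4, q_0 = 4*0 + 1 = 1.
  i=1: a_1=3, p_1 = 3*4 + 1 = 13, q_1 = 3*1 + 0 = 3.
  i=2: a_2=8, p_2 = 8*13 + 4 = 108, q_2 = 8*3 + 1 = 25.
  i=3: a_3=6, p_3 = 6*108 + 13 = 661, q_3 = 6*25 + 3 = 153.
  i=4: a_4=2, p_4 = 2*661 + 108 = 1430, q_4 = 2*153 + 25 = 331.
  i=5: a_5=5, p_5 = 5*1430 + 661 = 7811, q_5 = 5*331 + 153 = 1808.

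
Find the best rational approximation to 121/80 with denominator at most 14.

Expand x = 121/80 as a continued fraction with the Euclidean algorithm:
  121 = 1*80 + 41, so a_0 = 1.
  80 = 1*41 + 39, so a_1 = 1.
  41 = 1*39 + 2, so a_2 = 1.
  39 = 19*2 + 1, so a_3 = 19.
  2 = 2*1 + 0, so a_4 = 2.
so x = [1; 1, 1, 19, 2].
Convergents (p_i = a_i*p_{i-1} + p_{i-2}, q_i = a_i*q_{i-1} + q_{i-2} with p_{-2}=0, p_{-1}=1, q_{-2}=1, q_{-1}=0), until the denominator exceeds 14:
  i=0: a_0=1, p_0 = 1*1 + 0 = 1, q_0 = 1*0 + 1 = 1.
  i=1: a_1=1, p_1 = 1*1 + 1 = 2, q_1 = 1*1 + 0 = 1.
  i=2: a_2=1, p_2 = 1*2 + 1 = 3, q_2 = 1*1 + 1 = 2.
  i=3: a_3=19, p_3 = 19*3 + 2 = 59, q_3 = 19*2 + 1 = 39.
q_3 = 39 > 14, so the last convergent with denominator <= 14 is p_2/q_2 = 3/2.
The closest fraction with denominator <= 14 is either p_2/q_2 or the intermediate fraction (k*p_2 + p_1)/(k*q_2 + q_1) with the largest k >= 1 whose denominator stays <= 14; these approach x as k grows, and every other convergent or intermediate fraction in range is farther away.
Largest k: floor((14 - q_1)/q_2) = floor((14 - 1)/2) = 6.
That gives (6*3 + 2)/(6*2 + 1) = 20/13.
Compare the errors: |x - 3/2| = |121*2 - 3*80|/(80*2) = 2/160, and |x - 20/13| = |121*13 - 20*80|/(80*13) = 27/1040.
Cross-multiplying, 2*1040 = 2080 < 4320 = 27*160, so 2/160 is smaller: the convergent 3/2 is closer to x than 20/13.

3/2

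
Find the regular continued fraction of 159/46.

[3; 2, 5, 4]

Run the Euclidean algorithm on 159 and 46; the successive quotients are the partial quotients a_0, a_1, ... (each step inverts the fractional part left over by the previous one):
  159 = 3*46 + 21, so a_0 = 3.
  46 = 2*21 + 4, so a_1 = 2.
  21 = 5*4 + 1, so a_2 = 5.
  4 = 4*1 + 0, so a_3 = 4.
The remainder reaches 0 after 4 divisions, so the expansion has 4 partial quotients, read off in order.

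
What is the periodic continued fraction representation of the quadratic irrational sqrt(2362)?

[48; (1, 1, 1, 1, 96)]

Write x_i = (sqrt(2362) + m_i)/d_i with (m_0, d_0) = (0, 1). a_0 = floor(sqrt(2362)) = 48, since 48^2 = 2304 <= 2362 < 2401 = 49^2.
Iterate m_{i+1} = d_i*a_i - m_i, d_{i+1} = (2362 - m_{i+1}^2)/d_i, a_{i+1} = floor((a_0 + m_{i+1})/d_{i+1}):
  m_1 = 1*48 - 0 = 48, d_1 = (2362 - 48^2)/1 = 58/1 = 58, a_1 = floor((48 + 48)/58) = 1.
  m_2 = 58*1 - 48 = 10, d_2 = (2362 - 10^2)/58 = 2262/58 = 39, a_2 = floor((48 + 10)/39) = 1.
  m_3 = 39*1 - 10 = 29, d_3 = (2362 - 29^2)/39 = 1521/39 = 39, a_3 = floor((48 + 29)/39) = 1.
  m_4 = 39*1 - 29 = 10, d_4 = (2362 - 10^2)/39 = 2262/39 = 58, a_4 = floor((48 + 10)/58) = 1.
  m_5 = 58*1 - 10 = 48, d_5 = (2362 - 48^2)/58 = 58/58 = 1, a_5 = floor((48 + 48)/1) = 96.
  m_6 = 1*96 - 48 = 48, d_6 = (2362 - 48^2)/1 = 58/1 = 58: (m_6, d_6) = (m_1, d_1) = (48, 58), so from here the quotients repeat a_1, ..., a_5; the period length is 5.
Hence the expansion of sqrt(2362) is a_0 = 48 followed by the repeating block 1, 1, 1, 1, 96 (period 5).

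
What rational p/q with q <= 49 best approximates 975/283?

Expand x = 975/283 as a continued fraction with the Euclidean algorithm:
  975 = 3*283 + 126, so a_0 = 3.
  283 = 2*126 + 31, so a_1 = 2.
  126 = 4*31 + 2, so a_2 = 4.
  31 = 15*2 + 1, so a_3 = 15.
  2 = 2*1 + 0, so a_4 = 2.
so x = [3; 2, 4, 15, 2].
Convergents (p_i = a_i*p_{i-1} + p_{i-2}, q_i = a_i*q_{i-1} + q_{i-2} with p_{-2}=0, p_{-1}=1, q_{-2}=1, q_{-1}=0), until the denominator exceeds 49:
  i=0: a_0=3, p_0 = 3*1 + 0 = 3, q_0 = 3*0 + 1 = 1.
  i=1: a_1=2, p_1 = 2*3 + 1 = 7, q_1 = 2*1 + 0 = 2.
  i=2: a_2=4, p_2 = 4*7 + 3 = 31, q_2 = 4*2 + 1 = 9.
  i=3: a_3=15, p_3 = 15*31 + 7 = 472, q_3 = 15*9 + 2 = 137.
q_3 = 137 > 49, so the last convergent with denominator <= 49 is p_2/q_2 = 31/9.
The closest fraction with denominator <= 49 is either p_2/q_2 or the intermediate fraction (k*p_2 + p_1)/(k*q_2 + q_1) with the largest k >= 1 whose denominator stays <= 49; these approach x as k grows, and every other convergent or intermediate fraction in range is farther away.
Largest k: floor((49 - q_1)/q_2) = floor((49 - 2)/9) = 5.
That gives (5*31 + 7)/(5*9 + 2) = 162/47.
Compare the errors: |x - 31/9| = |975*9 - 31*283|/(283*9) = 2/2547, and |x - 162/47| = |975*47 - 162*283|/(283*47) = 21/13301.
Cross-multiplying, 2*13301 = 26602 < 53487 = 21*2547, so 2/2547 is smaller: the convergent 31/9 is closer to x than 162/47.

31/9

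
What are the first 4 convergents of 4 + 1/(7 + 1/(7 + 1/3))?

4/1, 29/7, 207/50, 650/157

Using the convergent recurrence p_i = a_i*p_{i-1} + p_{i-2}, q_i = a_i*q_{i-1} + q_{i-2} with p_{-2}=0, p_{-1}=1, q_{-2}=1, q_{-1}=0:
  i=0: a_0=4, p_0 = 4*1 + 0 = 4, q_0 = 4*0 + 1 = 1.
  i=1: a_1=7, p_1 = 7*4 + 1 = 29, q_1 = 7*1 + 0 = 7.
  i=2: a_2=7, p_2 = 7*29 + 4 = 207, q_2 = 7*7 + 1 = 50.
  i=3: a_3=3, p_3 = 3*207 + 29 = 650, q_3 = 3*50 + 7 = 157.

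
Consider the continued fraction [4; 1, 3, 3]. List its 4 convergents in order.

4/1, 5/1, 19/4, 62/13

Using the convergent recurrence p_i = a_i*p_{i-1} + p_{i-2}, q_i = a_i*q_{i-1} + q_{i-2} with p_{-2}=0, p_{-1}=1, q_{-2}=1, q_{-1}=0:
  i=0: a_0=4, p_0 = 4*1 + 0 = 4, q_0 = 4*0 + 1 = 1.
  i=1: a_1=1, p_1 = 1*4 + 1 = 5, q_1 = 1*1 + 0 = 1.
  i=2: a_2=3, p_2 = 3*5 + 4 = 19, q_2 = 3*1 + 1 = 4.
  i=3: a_3=3, p_3 = 3*19 + 5 = 62, q_3 = 3*4 + 1 = 13.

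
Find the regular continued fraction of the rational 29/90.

Run the Euclidean algorithm on 29 and 90; the successive quotients are the partial quotients a_0, a_1, ... (each step inverts the fractional part left over by the previous one):
  29 = 0*90 + 29, so a_0 = 0.
  90 = 3*29 + 3, so a_1 = 3.
  29 = 9*3 + 2, so a_2 = 9.
  3 = 1*2 + 1, so a_3 = 1.
  2 = 2*1 + 0, so a_4 = 2.
The remainder reaches 0 after 5 divisions, so the expansion has 5 partial quotients, read off in order.

[0; 3, 9, 1, 2]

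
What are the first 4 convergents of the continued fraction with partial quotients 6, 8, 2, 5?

6/1, 49/8, 104/17, 569/93

Using the convergent recurrence p_i = a_i*p_{i-1} + p_{i-2}, q_i = a_i*q_{i-1} + q_{i-2} with p_{-2}=0, p_{-1}=1, q_{-2}=1, q_{-1}=0:
  i=0: a_0=6, p_0 = 6*1 + 0 = 6, q_0 = 6*0 + 1 = 1.
  i=1: a_1=8, p_1 = 8*6 + 1 = 49, q_1 = 8*1 + 0 = 8.
  i=2: a_2=2, p_2 = 2*49 + 6 = 104, q_2 = 2*8 + 1 = 17.
  i=3: a_3=5, p_3 = 5*104 + 49 = 569, q_3 = 5*17 + 8 = 93.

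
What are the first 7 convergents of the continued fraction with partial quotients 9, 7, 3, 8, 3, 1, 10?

9/1, 64/7, 201/22, 1672/183, 5217/571, 6889/754, 74107/8111

Using the convergent recurrence p_i = a_i*p_{i-1} + p_{i-2}, q_i = a_i*q_{i-1} + q_{i-2} with p_{-2}=0, p_{-1}=1, q_{-2}=1, q_{-1}=0:
  i=0: a_0=9, p_0 = 9*1 + 0 = 9, q_0 = 9*0 + 1 = 1.
  i=1: a_1=7, p_1 = 7*9 + 1 = 64, q_1 = 7*1 + 0 = 7.
  i=2: a_2=3, p_2 = 3*64 + 9 = 201, q_2 = 3*7 + 1 = 22.
  i=3: a_3=8, p_3 = 8*201 + 64 = 1672, q_3 = 8*22 + 7 = 183.
  i=4: a_4=3, p_4 = 3*1672 + 201 = 5217, q_4 = 3*183 + 22 = 571.
  i=5: a_5=1, p_5 = 1*5217 + 1672 = 6889, q_5 = 1*571 + 183 = 754.
  i=6: a_6=10, p_6 = 10*6889 + 5217 = 74107, q_6 = 10*754 + 571 = 8111.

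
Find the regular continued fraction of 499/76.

Run the Euclidean algorithm on 499 and 76; the successive quotients are the partial quotients a_0, a_1, ... (each step inverts the fractional part left over by the previous one):
  499 = 6*76 + 43, so a_0 = 6.
  76 = 1*43 + 33, so a_1 = 1.
  43 = 1*33 + 10, so a_2 = 1.
  33 = 3*10 + 3, so a_3 = 3.
  10 = 3*3 + 1, so a_4 = 3.
  3 = 3*1 + 0, so a_5 = 3.
The remainder reaches 0 after 6 divisions, so the expansion has 6 partial quotients, read off in order.

[6; 1, 1, 3, 3, 3]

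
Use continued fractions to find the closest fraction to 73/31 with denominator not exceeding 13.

Expand x = 73/31 as a continued fraction with the Euclidean algorithm:
  73 = 2*31 + 11, so a_0 = 2.
  31 = 2*11 + 9, so a_1 = 2.
  11 = 1*9 + 2, so a_2 = 1.
  9 = 4*2 + 1, so a_3 = 4.
  2 = 2*1 + 0, so a_4 = 2.
so x = [2; 2, 1, 4, 2].
Convergents (p_i = a_i*p_{i-1} + p_{i-2}, q_i = a_i*q_{i-1} + q_{i-2} with p_{-2}=0, p_{-1}=1, q_{-2}=1, q_{-1}=0), until the denominator exceeds 13:
  i=0: a_0=2, p_0 = 2*1 + 0 = 2, q_0 = 2*0 + 1 = 1.
  i=1: a_1=2, p_1 = 2*2 + 1 = 5, q_1 = 2*1 + 0 = 2.
  i=2: a_2=1, p_2 = 1*5 + 2 = 7, q_2 = 1*2 + 1 = 3.
  i=3: a_3=4, p_3 = 4*7 + 5 = 33, q_3 = 4*3 + 2 = 14.
q_3 = 14 > 13, so the last convergent with denominator <= 13 is p_2/q_2 = 7/3.
The closest fraction with denominator <= 13 is either p_2/q_2 or the intermediate fraction (k*p_2 + p_1)/(k*q_2 + q_1) with the largest k >= 1 whose denominator stays <= 13; these approach x as k grows, and every other convergent or intermediate fraction in range is farther away.
Largest k: floor((13 - q_1)/q_2) = floor((13 - 2)/3) = 3.
That gives (3*7 + 5)/(3*3 + 2) = 26/11.
Compare the errors: |x - 7/3| = |73*3 - 7*31|/(31*3) = 2/93, and |x - 26/11| = |73*11 - 26*31|/(31*11) = 3/341.
Cross-multiplying, 3*93 = 279 < 682 = 2*341, so 3/341 is smaller: the intermediate fraction 26/11 is closer to x than 7/3.

26/11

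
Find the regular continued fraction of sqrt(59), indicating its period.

[7; (1, 2, 7, 2, 1, 14)]

Write x_i = (sqrt(59) + m_i)/d_i with (m_0, d_0) = (0, 1). a_0 = floor(sqrt(59)) = 7, since 7^2 = 49 <= 59 < 64 = 8^2.
Iterate m_{i+1} = d_i*a_i - m_i, d_{i+1} = (59 - m_{i+1}^2)/d_i, a_{i+1} = floor((a_0 + m_{i+1})/d_{i+1}):
  m_1 = 1*7 - 0 = 7, d_1 = (59 - 7^2)/1 = 10/1 = 10, a_1 = floor((7 + 7)/10) = 1.
  m_2 = 10*1 - 7 = 3, d_2 = (59 - 3^2)/10 = 50/10 = 5, a_2 = floor((7 + 3)/5) = 2.
  m_3 = 5*2 - 3 = 7, d_3 = (59 - 7^2)/5 = 10/5 = 2, a_3 = floor((7 + 7)/2) = 7.
  m_4 = 2*7 - 7 = 7, d_4 = (59 - 7^2)/2 = 10/2 = 5, a_4 = floor((7 + 7)/5) = 2.
  m_5 = 5*2 - 7 = 3, d_5 = (59 - 3^2)/5 = 50/5 = 10, a_5 = floor((7 + 3)/10) = 1.
  m_6 = 10*1 - 3 = 7, d_6 = (59 - 7^2)/10 = 10/10 = 1, a_6 = floor((7 + 7)/1) = 14.
  m_7 = 1*14 - 7 = 7, d_7 = (59 - 7^2)/1 = 10/1 = 10: (m_7, d_7) = (m_1, d_1) = (7, 10), so from here the quotients repeat a_1, ..., a_6; the period length is 6.
Hence the expansion of sqrt(59) is a_0 = 7 followed by the repeating block 1, 2, 7, 2, 1, 14 (period 6).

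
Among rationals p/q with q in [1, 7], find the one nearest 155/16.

Expand x = 155/16 as a continued fraction with the Euclidean algorithm:
  155 = 9*16 + 11, so a_0 = 9.
  16 = 1*11 + 5, so a_1 = 1.
  11 = 2*5 + 1, so a_2 = 2.
  5 = 5*1 + 0, so a_3 = 5.
so x = [9; 1, 2, 5].
Convergents (p_i = a_i*p_{i-1} + p_{i-2}, q_i = a_i*q_{i-1} + q_{i-2} with p_{-2}=0, p_{-1}=1, q_{-2}=1, q_{-1}=0), until the denominator exceeds 7:
  i=0: a_0=9, p_0 = 9*1 + 0 = 9, q_0 = 9*0 + 1 = 1.
  i=1: a_1=1, p_1 = 1*9 + 1 = 10, q_1 = 1*1 + 0 = 1.
  i=2: a_2=2, p_2 = 2*10 + 9 = 29, q_2 = 2*1 + 1 = 3.
  i=3: a_3=5, p_3 = 5*29 + 10 = 155, q_3 = 5*3 + 1 = 16.
q_3 = 16 > 7, so the last convergent with denominator <= 7 is p_2/q_2 = 29/3.
The closest fraction with denominator <= 7 is either p_2/q_2 or the intermediate fraction (k*p_2 + p_1)/(k*q_2 + q_1) with the largest k >= 1 whose denominator stays <= 7; these approach x as k grows, and every other convergent or intermediate fraction in range is farther away.
Largest k: floor((7 - q_1)/q_2) = floor((7 - 1)/3) = 2.
That gives (2*29 + 10)/(2*3 + 1) = 68/7.
Compare the errors: |x - 29/3| = |155*3 - 29*16|/(16*3) = 1/48, and |x - 68/7| = |155*7 - 68*16|/(16*7) = 3/112.
Cross-multiplying, 1*112 = 112 < 144 = 3*48, so 1/48 is smaller: the convergent 29/3 is closer to x than 68/7.

29/3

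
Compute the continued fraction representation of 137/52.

[2; 1, 1, 1, 2, 1, 4]

Run the Euclidean algorithm on 137 and 52; the successive quotients are the partial quotients a_0, a_1, ... (each step inverts the fractional part left over by the previous one):
  137 = 2*52 + 33, so a_0 = 2.
  52 = 1*33 + 19, so a_1 = 1.
  33 = 1*19 + 14, so a_2 = 1.
  19 = 1*14 + 5, so a_3 = 1.
  14 = 2*5 + 4, so a_4 = 2.
  5 = 1*4 + 1, so a_5 = 1.
  4 = 4*1 + 0, so a_6 = 4.
The remainder reaches 0 after 7 divisions, so the expansion has 7 partial quotients, read off in order.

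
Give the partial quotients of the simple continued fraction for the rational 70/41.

Run the Euclidean algorithm on 70 and 41; the successive quotients are the partial quotients a_0, a_1, ... (each step inverts the fractional part left over by the previous one):
  70 = 1*41 + 29, so a_0 = 1.
  41 = 1*29 + 12, so a_1 = 1.
  29 = 2*12 + 5, so a_2 = 2.
  12 = 2*5 + 2, so a_3 = 2.
  5 = 2*2 + 1, so a_4 = 2.
  2 = 2*1 + 0, so a_5 = 2.
The remainder reaches 0 after 6 divisions, so the expansion has 6 partial quotients, read off in order.

[1; 1, 2, 2, 2, 2]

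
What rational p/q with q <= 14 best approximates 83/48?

Expand x = 83/48 as a continued fraction with the Euclidean algorithm:
  83 = 1*48 + 35, so a_0 = 1.
  48 = 1*35 + 13, so a_1 = 1.
  35 = 2*13 + 9, so a_2 = 2.
  13 = 1*9 + 4, so a_3 = 1.
  9 = 2*4 + 1, so a_4 = 2.
  4 = 4*1 + 0, so a_5 = 4.
so x = [1; 1, 2, 1, 2, 4].
Convergents (p_i = a_i*p_{i-1} + p_{i-2}, q_i = a_i*q_{i-1} + q_{i-2} with p_{-2}=0, p_{-1}=1, q_{-2}=1, q_{-1}=0), until the denominator exceeds 14:
  i=0: a_0=1, p_0 = 1*1 + 0 = 1, q_0 = 1*0 + 1 = 1.
  i=1: a_1=1, p_1 = 1*1 + 1 = 2, q_1 = 1*1 + 0 = 1.
  i=2: a_2=2, p_2 = 2*2 + 1 = 5, q_2 = 2*1 + 1 = 3.
  i=3: a_3=1, p_3 = 1*5 + 2 = 7, q_3 = 1*3 + 1 = 4.
  i=4: a_4=2, p_4 = 2*7 + 5 = 19, q_4 = 2*4 + 3 = 11.
  i=5: a_5=4, p_5 = 4*19 + 7 = 83, q_5 = 4*11 + 4 = 48.
q_5 = 48 > 14, so the last convergent with denominator <= 14 is p_4/q_4 = 19/11.
The closest fraction with denominator <= 14 is either p_4/q_4 or the intermediate fraction (k*p_4 + p_3)/(k*q_4 + q_3) with the largest k >= 1 whose denominator stays <= 14; these approach x as k grows, and every other convergent or intermediate fraction in range is farther away.
Largest k: floor((14 - q_3)/q_4) = floor((14 - 4)/11) = 0.
Since k = 0, no intermediate fraction beyond p_4/q_4 has denominator <= 14, so the convergent 19/11 is the closest (its error is |83*11 - 19*48|/(48*11) = 1/528).

19/11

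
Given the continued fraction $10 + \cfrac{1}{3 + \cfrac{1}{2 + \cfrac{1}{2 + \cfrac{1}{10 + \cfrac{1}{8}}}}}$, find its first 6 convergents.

10/1, 31/3, 72/7, 175/17, 1822/177, 14751/1433

Using the convergent recurrence p_i = a_i*p_{i-1} + p_{i-2}, q_i = a_i*q_{i-1} + q_{i-2} with p_{-2}=0, p_{-1}=1, q_{-2}=1, q_{-1}=0:
  i=0: a_0=10, p_0 = 10*1 + 0 = 10, q_0 = 10*0 + 1 = 1.
  i=1: a_1=3, p_1 = 3*10 + 1 = 31, q_1 = 3*1 + 0 = 3.
  i=2: a_2=2, p_2 = 2*31 + 10 = 72, q_2 = 2*3 + 1 = 7.
  i=3: a_3=2, p_3 = 2*72 + 31 = 175, q_3 = 2*7 + 3 = 17.
  i=4: a_4=10, p_4 = 10*175 + 72 = 1822, q_4 = 10*17 + 7 = 177.
  i=5: a_5=8, p_5 = 8*1822 + 175 = 14751, q_5 = 8*177 + 17 = 1433.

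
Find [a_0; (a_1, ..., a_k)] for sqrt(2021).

Write x_i = (sqrt(2021) + m_i)/d_i with (m_0, d_0) = (0, 1). a_0 = floor(sqrt(2021)) = 44, since 44^2 = 1936 <= 2021 < 2025 = 45^2.
Iterate m_{i+1} = d_i*a_i - m_i, d_{i+1} = (2021 - m_{i+1}^2)/d_i, a_{i+1} = floor((a_0 + m_{i+1})/d_{i+1}):
  m_1 = 1*44 - 0 = 44, d_1 = (2021 - 44^2)/1 = 85/1 = 85, a_1 = floor((44 + 44)/85) = 1.
  m_2 = 85*1 - 44 = 41, d_2 = (2021 - 41^2)/85 = 340/85 = 4, a_2 = floor((44 + 41)/4) = 21.
  m_3 = 4*21 - 41 = 43, d_3 = (2021 - 43^2)/4 = 172/4 = 43, a_3 = floor((44 + 43)/43) = 2.
  m_4 = 43*2 - 43 = 43, d_4 = (2021 - 43^2)/43 = 172/43 = 4, a_4 = floor((44 + 43)/4) = 21.
  m_5 = 4*21 - 43 = 41, d_5 = (2021 - 41^2)/4 = 340/4 = 85, a_5 = floor((44 + 41)/85) = 1.
  m_6 = 85*1 - 41 = 44, d_6 = (2021 - 44^2)/85 = 85/85 = 1, a_6 = floor((44 + 44)/1) = 88.
  m_7 = 1*88 - 44 = 44, d_7 = (2021 - 44^2)/1 = 85/1 = 85: (m_7, d_7) = (m_1, d_1) = (44, 85), so from here the quotients repeat a_1, ..., a_6; the period length is 6.
Hence the expansion of sqrt(2021) is a_0 = 44 followed by the repeating block 1, 21, 2, 21, 1, 88 (period 6).

[44; (1, 21, 2, 21, 1, 88)]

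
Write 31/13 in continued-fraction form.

[2; 2, 1, 1, 2]

Run the Euclidean algorithm on 31 and 13; the successive quotients are the partial quotients a_0, a_1, ... (each step inverts the fractional part left over by the previous one):
  31 = 2*13 + 5, so a_0 = 2.
  13 = 2*5 + 3, so a_1 = 2.
  5 = 1*3 + 2, so a_2 = 1.
  3 = 1*2 + 1, so a_3 = 1.
  2 = 2*1 + 0, so a_4 = 2.
The remainder reaches 0 after 5 divisions, so the expansion has 5 partial quotients, read off in order.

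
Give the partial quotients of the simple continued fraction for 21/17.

[1; 4, 4]

Run the Euclidean algorithm on 21 and 17; the successive quotients are the partial quotients a_0, a_1, ... (each step inverts the fractional part left over by the previous one):
  21 = 1*17 + 4, so a_0 = 1.
  17 = 4*4 + 1, so a_1 = 4.
  4 = 4*1 + 0, so a_2 = 4.
The remainder reaches 0 after 3 divisions, so the expansion has 3 partial quotients, read off in order.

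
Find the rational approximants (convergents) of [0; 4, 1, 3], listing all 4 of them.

0/1, 1/4, 1/5, 4/19

Using the convergent recurrence p_i = a_i*p_{i-1} + p_{i-2}, q_i = a_i*q_{i-1} + q_{i-2} with p_{-2}=0, p_{-1}=1, q_{-2}=1, q_{-1}=0:
  i=0: a_0=0, p_0 = 0*1 + 0 = 0, q_0 = 0*0 + 1 = 1.
  i=1: a_1=4, p_1 = 4*0 + 1 = 1, q_1 = 4*1 + 0 = 4.
  i=2: a_2=1, p_2 = 1*1 + 0 = 1, q_2 = 1*4 + 1 = 5.
  i=3: a_3=3, p_3 = 3*1 + 1 = 4, q_3 = 3*5 + 4 = 19.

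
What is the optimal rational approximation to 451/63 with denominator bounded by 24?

Expand x = 451/63 as a continued fraction with the Euclidean algorithm:
  451 = 7*63 + 10, so a_0 = 7.
  63 = 6*10 + 3, so a_1 = 6.
  10 = 3*3 + 1, so a_2 = 3.
  3 = 3*1 + 0, so a_3 = 3.
so x = [7; 6, 3, 3].
Convergents (p_i = a_i*p_{i-1} + p_{i-2}, q_i = a_i*q_{i-1} + q_{i-2} with p_{-2}=0, p_{-1}=1, q_{-2}=1, q_{-1}=0), until the denominator exceeds 24:
  i=0: a_0=7, p_0 = 7*1 + 0 = 7, q_0 = 7*0 + 1 = 1.
  i=1: a_1=6, p_1 = 6*7 + 1 = 43, q_1 = 6*1 + 0 = 6.
  i=2: a_2=3, p_2 = 3*43 + 7 = 136, q_2 = 3*6 + 1 = 19.
  i=3: a_3=3, p_3 = 3*136 + 43 = 451, q_3 = 3*19 + 6 = 63.
q_3 = 63 > 24, so the last convergent with denominator <= 24 is p_2/q_2 = 136/19.
The closest fraction with denominator <= 24 is either p_2/q_2 or the intermediate fraction (k*p_2 + p_1)/(k*q_2 + q_1) with the largest k >= 1 whose denominator stays <= 24; these approach x as k grows, and every other convergent or intermediate fraction in range is farther away.
Largest k: floor((24 - q_1)/q_2) = floor((24 - 6)/19) = 0.
Since k = 0, no intermediate fraction beyond p_2/q_2 has denominator <= 24, so the convergent 136/19 is the closest (its error is |451*19 - 136*63|/(63*19) = 1/1197).

136/19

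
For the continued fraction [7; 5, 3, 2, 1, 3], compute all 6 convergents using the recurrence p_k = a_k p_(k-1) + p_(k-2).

Using the convergent recurrence p_i = a_i*p_{i-1} + p_{i-2}, q_i = a_i*q_{i-1} + q_{i-2} with p_{-2}=0, p_{-1}=1, q_{-2}=1, q_{-1}=0:
  i=0: a_0=7, p_0 = 7*1 + 0 = 7, q_0 = 7*0 + 1 = 1.
  i=1: a_1=5, p_1 = 5*7 + 1 = 36, q_1 = 5*1 + 0 = 5.
  i=2: a_2=3, p_2 = 3*36 + 7 = 115, q_2 = 3*5 + 1 = 16.
  i=3: a_3=2, p_3 = 2*115 + 36 = 266, q_3 = 2*16 + 5 = 37.
  i=4: a_4=1, p_4 = 1*266 + 115 = 381, q_4 = 1*37 + 16 = 53.
  i=5: a_5=3, p_5 = 3*381 + 266 = 1409, q_5 = 3*53 + 37 = 196.

7/1, 36/5, 115/16, 266/37, 381/53, 1409/196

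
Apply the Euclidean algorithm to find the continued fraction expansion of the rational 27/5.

[5; 2, 2]

Run the Euclidean algorithm on 27 and 5; the successive quotients are the partial quotients a_0, a_1, ... (each step inverts the fractional part left over by the previous one):
  27 = 5*5 + 2, so a_0 = 5.
  5 = 2*2 + 1, so a_1 = 2.
  2 = 2*1 + 0, so a_2 = 2.
The remainder reaches 0 after 3 divisions, so the expansion has 3 partial quotients, read off in order.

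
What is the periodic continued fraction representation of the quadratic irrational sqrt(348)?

Write x_i = (sqrt(348) + m_i)/d_i with (m_0, d_0) = (0, 1). a_0 = floor(sqrt(348)) = 18, since 18^2 = 324 <= 348 < 361 = 19^2.
Iterate m_{i+1} = d_i*a_i - m_i, d_{i+1} = (348 - m_{i+1}^2)/d_i, a_{i+1} = floor((a_0 + m_{i+1})/d_{i+1}):
  m_1 = 1*18 - 0 = 18, d_1 = (348 - 18^2)/1 = 24/1 = 24, a_1 = floor((18 + 18)/24) = 1.
  m_2 = 24*1 - 18 = 6, d_2 = (348 - 6^2)/24 = 312/24 = 13, a_2 = floor((18 + 6)/13) = 1.
  m_3 = 13*1 - 6 = 7, d_3 = (348 - 7^2)/13 = 299/13 = 23, a_3 = floor((18 + 7)/23) = 1.
  m_4 = 23*1 - 7 = 16, d_4 = (348 - 16^2)/23 = 92/23 = 4, a_4 = floor((18 + 16)/4) = 8.
  m_5 = 4*8 - 16 = 16, d_5 = (348 - 16^2)/4 = 92/4 = 23, a_5 = floor((18 + 16)/23) = 1.
  m_6 = 23*1 - 16 = 7, d_6 = (348 - 7^2)/23 = 299/23 = 13, a_6 = floor((18 + 7)/13) = 1.
  m_7 = 13*1 - 7 = 6, d_7 = (348 - 6^2)/13 = 312/13 = 24, a_7 = floor((18 + 6)/24) = 1.
  m_8 = 24*1 - 6 = 18, d_8 = (348 - 18^2)/24 = 24/24 = 1, a_8 = floor((18 + 18)/1) = 36.
  m_9 = 1*36 - 18 = 18, d_9 = (348 - 18^2)/1 = 24/1 = 24: (m_9, d_9) = (m_1, d_1) = (18, 24), so from here the quotients repeat a_1, ..., a_8; the period length is 8.
Hence the expansion of sqrt(348) is a_0 = 18 followed by the repeating block 1, 1, 1, 8, 1, 1, 1, 36 (period 8).

[18; (1, 1, 1, 8, 1, 1, 1, 36)]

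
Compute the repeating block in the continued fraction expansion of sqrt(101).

[10; (20)]

Write x_i = (sqrt(101) + m_i)/d_i with (m_0, d_0) = (0, 1). a_0 = floor(sqrt(101)) = 10, since 10^2 = 100 <= 101 < 121 = 11^2.
Iterate m_{i+1} = d_i*a_i - m_i, d_{i+1} = (101 - m_{i+1}^2)/d_i, a_{i+1} = floor((a_0 + m_{i+1})/d_{i+1}):
  m_1 = 1*10 - 0 = 10, d_1 = (101 - 10^2)/1 = 1/1 = 1, a_1 = floor((10 + 10)/1) = 20.
  m_2 = 1*20 - 10 = 10, d_2 = (101 - 10^2)/1 = 1/1 = 1: (m_2, d_2) = (m_1, d_1) = (10, 1), so from here the quotient a_1 repeats; the period length is 1.
Hence the expansion of sqrt(101) is a_0 = 10 followed by the repeating block 20 (period 1).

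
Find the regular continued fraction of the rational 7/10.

[0; 1, 2, 3]

Run the Euclidean algorithm on 7 and 10; the successive quotients are the partial quotients a_0, a_1, ... (each step inverts the fractional part left over by the previous one):
  7 = 0*10 + 7, so a_0 = 0.
  10 = 1*7 + 3, so a_1 = 1.
  7 = 2*3 + 1, so a_2 = 2.
  3 = 3*1 + 0, so a_3 = 3.
The remainder reaches 0 after 4 divisions, so the expansion has 4 partial quotients, read off in order.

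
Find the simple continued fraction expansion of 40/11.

[3; 1, 1, 1, 3]

Run the Euclidean algorithm on 40 and 11; the successive quotients are the partial quotients a_0, a_1, ... (each step inverts the fractional part left over by the previous one):
  40 = 3*11 + 7, so a_0 = 3.
  11 = 1*7 + 4, so a_1 = 1.
  7 = 1*4 + 3, so a_2 = 1.
  4 = 1*3 + 1, so a_3 = 1.
  3 = 3*1 + 0, so a_4 = 3.
The remainder reaches 0 after 5 divisions, so the expansion has 5 partial quotients, read off in order.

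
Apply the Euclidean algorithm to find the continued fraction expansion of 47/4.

[11; 1, 3]

Run the Euclidean algorithm on 47 and 4; the successive quotients are the partial quotients a_0, a_1, ... (each step inverts the fractional part left over by the previous one):
  47 = 11*4 + 3, so a_0 = 11.
  4 = 1*3 + 1, so a_1 = 1.
  3 = 3*1 + 0, so a_2 = 3.
The remainder reaches 0 after 3 divisions, so the expansion has 3 partial quotients, read off in order.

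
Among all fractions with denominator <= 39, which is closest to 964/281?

Expand x = 964/281 as a continued fraction with the Euclidean algorithm:
  964 = 3*281 + 121, so a_0 = 3.
  281 = 2*121 + 39, so a_1 = 2.
  121 = 3*39 + 4, so a_2 = 3.
  39 = 9*4 + 3, so a_3 = 9.
  4 = 1*3 + 1, so a_4 = 1.
  3 = 3*1 + 0, so a_5 = 3.
so x = [3; 2, 3, 9, 1, 3].
Convergents (p_i = a_i*p_{i-1} + p_{i-2}, q_i = a_i*q_{i-1} + q_{i-2} with p_{-2}=0, p_{-1}=1, q_{-2}=1, q_{-1}=0), until the denominator exceeds 39:
  i=0: a_0=3, p_0 = 3*1 + 0 = 3, q_0 = 3*0 + 1 = 1.
  i=1: a_1=2, p_1 = 2*3 + 1 = 7, q_1 = 2*1 + 0 = 2.
  i=2: a_2=3, p_2 = 3*7 + 3 = 24, q_2 = 3*2 + 1 = 7.
  i=3: a_3=9, p_3 = 9*24 + 7 = 223, q_3 = 9*7 + 2 = 65.
q_3 = 65 > 39, so the last convergent with denominator <= 39 is p_2/q_2 = 24/7.
The closest fraction with denominator <= 39 is either p_2/q_2 or the intermediate fraction (k*p_2 + p_1)/(k*q_2 + q_1) with the largest k >= 1 whose denominator stays <= 39; these approach x as k grows, and every other convergent or intermediate fraction in range is farther away.
Largest k: floor((39 - q_1)/q_2) = floor((39 - 2)/7) = 5.
That gives (5*24 + 7)/(5*7 + 2) = 127/37.
Compare the errors: |x - 24/7| = |964*7 - 24*281|/(281*7) = 4/1967, and |x - 127/37| = |964*37 - 127*281|/(281*37) = 19/10397.
Cross-multiplying, 19*1967 = 37373 < 41588 = 4*10397, so 19/10397 is smaller: the intermediate fraction 127/37 is closer to x than 24/7.

127/37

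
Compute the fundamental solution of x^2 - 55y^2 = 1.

First expand sqrt(55) as a continued fraction. With x_i = (sqrt(55) + m_i)/d_i and (m_0, d_0) = (0, 1): a_0 = floor(sqrt(55)) = 7, since 7^2 = 49 <= 55 < 64 = 8^2.
Iterate m_{i+1} = d_i*a_i - m_i, d_{i+1} = (55 - m_{i+1}^2)/d_i, a_{i+1} = floor((a_0 + m_{i+1})/d_{i+1}):
  m_1 = 1*7 - 0 = 7, d_1 = (55 - 7^2)/1 = 6/1 = 6, a_1 = floor((7 + 7)/6) = 2.
  m_2 = 6*2 - 7 = 5, d_2 = (55 - 5^2)/6 = 30/6 = 5, a_2 = floor((7 + 5)/5) = 2.
  m_3 = 5*2 - 5 = 5, d_3 = (55 - 5^2)/5 = 30/5 = 6, a_3 = floor((7 + 5)/6) = 2.
  m_4 = 6*2 - 5 = 7, d_4 = (55 - 7^2)/6 = 6/6 = 1, a_4 = floor((7 + 7)/1) = 14.
  m_5 = 1*14 - 7 = 7, d_5 = (55 - 7^2)/1 = 6/1 = 6: (m_5, d_5) = (m_1, d_1) = (7, 6), so from here the quotients repeat a_1, ..., a_4; the period length is 4.
So sqrt(55) = [7; (2, 2, 2, 14)] with period length k = 4.
k is even, so the fundamental solution of x^2 - 55y^2 = 1 is (p_{k-1}, q_{k-1}) = (p_3, q_3); compute convergents through index 3.
Convergents (p_i = a_i*p_{i-1} + p_{i-2}, q_i = a_i*q_{i-1} + q_{i-2} with p_{-2}=0, p_{-1}=1, q_{-2}=1, q_{-1}=0):
  i=0: a_0=7, p_0 = 7*1 + 0 = 7, q_0 = 7*0 + 1 = 1.
  i=1: a_1=2, p_1 = 2*7 + 1 = 15, q_1 = 2*1 + 0 = 2.
  i=2: a_2=2, p_2 = 2*15 + 7 = 37, q_2 = 2*2 + 1 = 5.
  i=3: a_3=2, p_3 = 2*37 + 15 = 89, q_3 = 2*5 + 2 = 12.
Check: 89^2 - 55*12^2 = 7921 - 7920 = 1, so (x, y) = (89, 12) solves the equation, and by the theorem it is the least positive solution.

(x, y) = (89, 12)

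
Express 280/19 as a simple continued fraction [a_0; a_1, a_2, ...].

Run the Euclidean algorithm on 280 and 19; the successive quotients are the partial quotients a_0, a_1, ... (each step inverts the fractional part left over by the previous one):
  280 = 14*19 + 14, so a_0 = 14.
  19 = 1*14 + 5, so a_1 = 1.
  14 = 2*5 + 4, so a_2 = 2.
  5 = 1*4 + 1, so a_3 = 1.
  4 = 4*1 + 0, so a_4 = 4.
The remainder reaches 0 after 5 divisions, so the expansion has 5 partial quotients, read off in order.

[14; 1, 2, 1, 4]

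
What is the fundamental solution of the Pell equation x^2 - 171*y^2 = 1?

(x, y) = (170, 13)

First expand sqrt(171) as a continued fraction. With x_i = (sqrt(171) + m_i)/d_i and (m_0, d_0) = (0, 1): a_0 = floor(sqrt(171)) = 13, since 13^2 = 169 <= 171 < 196 = 14^2.
Iterate m_{i+1} = d_i*a_i - m_i, d_{i+1} = (171 - m_{i+1}^2)/d_i, a_{i+1} = floor((a_0 + m_{i+1})/d_{i+1}):
  m_1 = 1*13 - 0 = 13, d_1 = (171 - 13^2)/1 = 2/1 = 2, a_1 = floor((13 + 13)/2) = 13.
  m_2 = 2*13 - 13 = 13, d_2 = (171 - 13^2)/2 = 2/2 = 1, a_2 = floor((13 + 13)/1) = 26.
  m_3 = 1*26 - 13 = 13, d_3 = (171 - 13^2)/1 = 2/1 = 2: (m_3, d_3) = (m_1, d_1) = (13, 2), so from here the quotients repeat a_1, a_2; the period length is 2.
So sqrt(171) = [13; (13, 26)] with period length k = 2.
k is even, so the fundamental solution of x^2 - 171y^2 = 1 is (p_{k-1}, q_{k-1}) = (p_1, q_1); compute convergents through index 1.
Convergents (p_i = a_i*p_{i-1} + p_{i-2}, q_i = a_i*q_{i-1} + q_{i-2} with p_{-2}=0, p_{-1}=1, q_{-2}=1, q_{-1}=0):
  i=0: a_0=13, p_0 = 13*1 + 0 = 13, q_0 = 13*0 + 1 = 1.
  i=1: a_1=13, p_1 = 13*13 + 1 = 170, q_1 = 13*1 + 0 = 13.
Check: 170^2 - 171*13^2 = 28900 - 28899 = 1, so (x, y) = (170, 13) solves the equation, and by the theorem it is the least positive solution.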